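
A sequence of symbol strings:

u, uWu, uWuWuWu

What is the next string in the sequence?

Each string is two copies of the previous one joined by 'W'.
So the next term is two copies of uWuWuWu with 'W' between the halves.

uWuWuWuWuWuWuWu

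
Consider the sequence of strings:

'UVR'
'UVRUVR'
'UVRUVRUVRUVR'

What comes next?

UVRUVRUVRUVRUVRUVRUVRUVR

s(k+1) = s(k)·s(k) — each term doubles the last.
So the next term is two copies of UVRUVRUVRUVR.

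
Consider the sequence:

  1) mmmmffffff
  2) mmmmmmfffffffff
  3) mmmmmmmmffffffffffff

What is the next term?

Each string has the form m^{2n} f^{3n}, where the shown terms are n = 2, 3, 4.
For the next term, n = 5, so the run lengths are 10, 15.

mmmmmmmmmmfffffffffffffff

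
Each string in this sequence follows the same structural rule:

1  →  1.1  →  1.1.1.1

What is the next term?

s(k+1) = s(k)·.·s(k) — each term doubles the last with '.' between the halves.
One more doubling of 1.1.1.1 gives the answer.

1.1.1.1.1.1.1.1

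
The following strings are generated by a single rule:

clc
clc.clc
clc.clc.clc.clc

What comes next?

clc.clc.clc.clc.clc.clc.clc.clc

s(k+1) = s(k)·.·s(k) — each term doubles the last with '.' between the halves.
So the next term is two copies of clc.clc.clc.clc with '.' between the halves.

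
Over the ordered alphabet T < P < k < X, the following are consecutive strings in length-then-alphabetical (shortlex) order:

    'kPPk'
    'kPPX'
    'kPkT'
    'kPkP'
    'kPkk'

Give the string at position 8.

kPXP

Advancing 3 positions from kPkk through kPkk → kPkX → kPXT reaches term 8.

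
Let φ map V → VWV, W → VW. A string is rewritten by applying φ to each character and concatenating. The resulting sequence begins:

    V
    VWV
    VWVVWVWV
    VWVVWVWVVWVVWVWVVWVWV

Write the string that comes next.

VWVVWVWVVWVVWVWVVWVWVVWVVWVWVVWVVWVWVVWVWVVWVVWVWVVWVWV

Replace each of the 21 characters of VWVVWVWVVWVVWVWVVWVWV in place — VWV VW VWV VWV VW VWV VW VWV VWV VW VWV VWV VW VWV VW VWV VWV VW VWV VW VWV — and concatenate.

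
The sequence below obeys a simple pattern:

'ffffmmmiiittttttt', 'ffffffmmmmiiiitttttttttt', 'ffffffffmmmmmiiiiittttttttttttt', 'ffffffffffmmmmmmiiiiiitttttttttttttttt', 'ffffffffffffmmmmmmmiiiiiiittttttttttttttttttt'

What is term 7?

ffffffffffffffffmmmmmmmmmiiiiiiiiittttttttttttttttttttttttt

Each string has the form f^{2n} m^{n+1} i^{n+1} t^{3n+1}, where the shown terms are n = 2, 3, 4, 5, 6.
Setting n = 8 gives 16, 9, 9, 25 characters in each block.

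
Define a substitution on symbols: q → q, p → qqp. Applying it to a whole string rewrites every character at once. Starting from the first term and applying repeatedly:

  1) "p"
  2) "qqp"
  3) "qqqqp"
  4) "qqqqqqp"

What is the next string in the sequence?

Expanding qqqqqqp: q→q, q→q, q→q, q→q, q→q, q→q, p→qqp. Concatenated: q q q q q q qqp.

qqqqqqqqp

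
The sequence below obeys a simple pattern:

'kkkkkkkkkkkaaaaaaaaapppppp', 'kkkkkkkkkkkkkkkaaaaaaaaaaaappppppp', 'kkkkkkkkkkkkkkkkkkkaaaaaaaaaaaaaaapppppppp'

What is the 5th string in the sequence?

Term n consists of 4n-1 k's, followed by 3n a's, followed by n+3 p's, where the shown terms are n = 3, 4, 5.
For term 5, n = 7, so the run lengths are 27, 21, 10.

kkkkkkkkkkkkkkkkkkkkkkkkkkkaaaaaaaaaaaaaaaaaaaaapppppppppp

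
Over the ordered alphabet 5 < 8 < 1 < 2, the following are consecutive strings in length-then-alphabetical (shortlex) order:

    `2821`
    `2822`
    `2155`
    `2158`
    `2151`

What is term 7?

2185

Advancing 2 positions from 2151 through 2151 → 2152 reaches term 7.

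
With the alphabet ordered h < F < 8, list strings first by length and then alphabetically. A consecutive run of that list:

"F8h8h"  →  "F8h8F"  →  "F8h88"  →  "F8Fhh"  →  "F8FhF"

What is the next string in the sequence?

Find the rightmost character of F8FhF below 8, bump it to the next letter, and reset everything to its right to h.

F8Fh8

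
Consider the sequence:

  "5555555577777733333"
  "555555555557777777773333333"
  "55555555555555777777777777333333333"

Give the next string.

Term n consists of 3n+2 5's, followed by 3n 7's, followed by 2n+1 3's, where the shown terms are n = 2, 3, 4.
At n = 5 the blocks have lengths 17, 15, 11.

5555555555555555577777777777777733333333333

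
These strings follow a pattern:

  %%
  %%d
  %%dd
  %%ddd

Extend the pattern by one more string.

%%dddd

The strings grow by a fixed suffix d each time.
So the next term is %%ddd·d.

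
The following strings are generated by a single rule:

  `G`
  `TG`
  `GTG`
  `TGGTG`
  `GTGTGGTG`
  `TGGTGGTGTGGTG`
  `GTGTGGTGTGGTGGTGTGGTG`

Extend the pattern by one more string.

Each term (from the third on) is the two preceding terms concatenated in order: term 3 = G·TG = GTG.
So term 8 is TGGTGGTGTGGTG·GTGTGGTGTGGTGGTGTGGTG.

TGGTGGTGTGGTGGTGTGGTGTGGTGGTGTGGTG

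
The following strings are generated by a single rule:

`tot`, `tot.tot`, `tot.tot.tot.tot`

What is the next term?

Each string is two copies of the previous one joined by '.'.
Doubling tot.tot.tot.tot with '.' between the halves:

tot.tot.tot.tot.tot.tot.tot.tot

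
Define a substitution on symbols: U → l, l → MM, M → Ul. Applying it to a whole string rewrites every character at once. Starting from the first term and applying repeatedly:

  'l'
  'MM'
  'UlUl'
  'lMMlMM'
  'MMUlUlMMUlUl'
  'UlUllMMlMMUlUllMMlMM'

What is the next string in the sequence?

lMMlMMMMUlUlMMUlUllMMlMMMMUlUlMMUlUl

Replace each of the 20 characters of UlUllMMlMMUlUllMMlMM in place — l MM l MM MM Ul Ul MM Ul Ul l MM l MM MM Ul Ul MM Ul Ul — and concatenate.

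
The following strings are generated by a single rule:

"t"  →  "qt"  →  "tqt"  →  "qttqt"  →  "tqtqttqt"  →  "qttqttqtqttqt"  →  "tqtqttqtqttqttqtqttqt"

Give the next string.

Each term (from the third on) is the two preceding terms concatenated in order: term 3 = t·qt = tqt.
The next term joins qttqttqtqttqt and tqtqttqtqttqttqtqttqt.

qttqttqtqttqttqtqttqtqttqttqtqttqt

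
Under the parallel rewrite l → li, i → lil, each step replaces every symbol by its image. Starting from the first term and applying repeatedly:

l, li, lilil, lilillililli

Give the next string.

Rewriting each symbol of lilillililli: l→li, i→lil, l→li, i→lil, l→li, l→li, i→lil, l→li, i→lil, l→li, l→li, i→lil, which concatenates to li lil li lil li li lil li lil li li lil.

lilillilillililillilillililil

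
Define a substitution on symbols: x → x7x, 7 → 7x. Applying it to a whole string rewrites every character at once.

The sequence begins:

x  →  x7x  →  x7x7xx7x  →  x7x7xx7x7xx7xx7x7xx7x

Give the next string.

φ(x7x7xx7x7xx7xx7x7xx7x) expands symbol-by-symbol to x7x 7x x7x 7x x7x x7x 7x x7x 7x x7x x7x 7x x7x x7x 7x x7x 7x x7x x7x 7x x7x; joining the 21 pieces gives the next term.

x7x7xx7x7xx7xx7x7xx7x7xx7xx7x7xx7xx7x7xx7x7xx7xx7x7xx7x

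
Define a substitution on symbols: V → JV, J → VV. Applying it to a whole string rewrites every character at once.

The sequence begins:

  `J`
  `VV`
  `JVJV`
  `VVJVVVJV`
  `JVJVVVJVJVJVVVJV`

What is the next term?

Rewriting the 16 symbols of JVJVVVJVJVJVVVJV one by one yields VV JV VV JV JV JV VV JV VV JV VV JV JV JV VV JV; concatenated:

VVJVVVJVJVJVVVJVVVJVVVJVJVJVVVJV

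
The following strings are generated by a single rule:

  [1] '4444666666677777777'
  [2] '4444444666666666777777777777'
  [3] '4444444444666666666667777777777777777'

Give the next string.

4444444444444666666666666677777777777777777777

Term n consists of 3n-2 4's, followed by 2n+3 6's, followed by 4n 7's, where the shown terms are n = 2, 3, 4.
Setting n = 5 gives 13, 13, 20 characters in each block.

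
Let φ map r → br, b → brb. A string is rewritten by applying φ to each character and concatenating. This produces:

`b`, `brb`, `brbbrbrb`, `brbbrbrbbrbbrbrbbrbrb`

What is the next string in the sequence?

Rewriting the 21 symbols of brbbrbrbbrbbrbrbbrbrb one by one yields brb br brb brb br brb br brb brb br brb brb br brb br brb brb br brb br brb; concatenated:

brbbrbrbbrbbrbrbbrbrbbrbbrbrbbrbbrbrbbrbrbbrbbrbrbbrbrb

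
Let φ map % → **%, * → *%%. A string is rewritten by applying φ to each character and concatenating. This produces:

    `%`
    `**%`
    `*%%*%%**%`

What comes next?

Apply φ to *%%*%%**% symbol by symbol: *→*%%, %→**%, %→**%, *→*%%, %→**%, %→**%, *→*%%, *→*%%, %→**%; joined: *%% **% **% *%% **% **% *%% *%% **%.

*%%**%**%*%%**%**%*%%*%%**%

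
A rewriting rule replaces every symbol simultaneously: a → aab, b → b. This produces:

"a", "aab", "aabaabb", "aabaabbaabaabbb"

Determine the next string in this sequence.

aabaabbaabaabbbaabaabbaabaabbbb

Replace each of the 15 characters of aabaabbaabaabbb in place — aab aab b aab aab b b aab aab b aab aab b b b — and concatenate.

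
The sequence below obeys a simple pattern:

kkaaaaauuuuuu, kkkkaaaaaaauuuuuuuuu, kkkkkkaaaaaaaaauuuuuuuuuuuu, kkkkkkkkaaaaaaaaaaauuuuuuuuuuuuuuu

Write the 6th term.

Reading off run lengths: k runs 2, 4, 6, 8; a runs 5, 7, 9, 11; u runs 6, 9, 12, 15 — each is linear in n (n = 1, 2, …).
Setting n = 6 gives 12, 15, 21 characters in each block.

kkkkkkkkkkkkaaaaaaaaaaaaaaauuuuuuuuuuuuuuuuuuuuu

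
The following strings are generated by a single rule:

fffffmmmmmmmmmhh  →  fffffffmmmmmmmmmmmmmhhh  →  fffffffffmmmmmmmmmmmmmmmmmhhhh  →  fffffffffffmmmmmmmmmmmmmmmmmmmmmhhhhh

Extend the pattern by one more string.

The n-th term is 2n+1 f's then 4n+1 m's then n h's, where the shown terms are n = 2, 3, 4, 5.
At n = 6 the blocks have lengths 13, 25, 6.

fffffffffffffmmmmmmmmmmmmmmmmmmmmmmmmmhhhhhh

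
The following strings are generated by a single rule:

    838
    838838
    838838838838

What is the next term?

s(k+1) = s(k)·s(k) — each term doubles the last.
One more doubling of 838838838838 gives the answer.

838838838838838838838838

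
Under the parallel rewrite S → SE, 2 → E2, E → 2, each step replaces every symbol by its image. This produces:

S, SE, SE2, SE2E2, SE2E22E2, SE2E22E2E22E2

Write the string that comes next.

φ(SE2E22E2E22E2) expands symbol-by-symbol to SE 2 E2 2 E2 E2 2 E2 2 E2 E2 2 E2; joining the 13 pieces gives the next term.

SE2E22E2E22E22E2E22E2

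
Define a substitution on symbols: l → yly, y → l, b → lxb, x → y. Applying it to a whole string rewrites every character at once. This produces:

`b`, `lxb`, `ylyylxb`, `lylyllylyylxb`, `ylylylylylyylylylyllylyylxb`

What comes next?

lylylylylylylylylylyllylylylylylylylyylylylyllylyylxb

φ(ylylylylylyylylylyllylyylxb) expands symbol-by-symbol to l yly l yly l yly l yly l yly l l yly l yly l yly l yly yly l yly l l yly y lxb; joining the 27 pieces gives the next term.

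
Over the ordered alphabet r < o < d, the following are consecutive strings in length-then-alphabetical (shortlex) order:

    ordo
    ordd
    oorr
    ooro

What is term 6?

ooor

Advancing 2 positions from ooro through ooro → oord reaches term 6.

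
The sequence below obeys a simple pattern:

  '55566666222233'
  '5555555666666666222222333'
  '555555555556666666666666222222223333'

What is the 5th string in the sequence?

5555555555555555555666666666666666666666222222222222333333

Each string has the form 5^{4n-1} 6^{4n+1} 2^{2n+2} 3^{n+1} (n = 1, 2, …).
At n = 5 the blocks have lengths 19, 21, 12, 6.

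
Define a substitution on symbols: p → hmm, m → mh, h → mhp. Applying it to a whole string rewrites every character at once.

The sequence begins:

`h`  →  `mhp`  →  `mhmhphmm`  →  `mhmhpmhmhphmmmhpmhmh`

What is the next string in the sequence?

Rewriting the 20 symbols of mhmhpmhmhphmmmhpmhmh one by one yields mh mhp mh mhp hmm mh mhp mh mhp hmm mhp mh mh mh mhp hmm mh mhp mh mhp; concatenated:

mhmhpmhmhphmmmhmhpmhmhphmmmhpmhmhmhmhphmmmhmhpmhmhp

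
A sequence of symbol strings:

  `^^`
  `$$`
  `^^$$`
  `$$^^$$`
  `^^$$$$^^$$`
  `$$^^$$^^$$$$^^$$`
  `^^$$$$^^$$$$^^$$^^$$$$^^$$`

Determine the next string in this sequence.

This is a Fibonacci-style word recurrence s(k) = s(k−2)·s(k−1): e.g. ^^·$$ = ^^$$.
So term 8 is $$^^$$^^$$$$^^$$·^^$$$$^^$$$$^^$$^^$$$$^^$$.

$$^^$$^^$$$$^^$$^^$$$$^^$$$$^^$$^^$$$$^^$$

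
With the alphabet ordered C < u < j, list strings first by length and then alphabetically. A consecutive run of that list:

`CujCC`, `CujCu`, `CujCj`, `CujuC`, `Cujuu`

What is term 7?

Stepping forward 2 times from Cujuu: Cujuu → Cujuj, then the target.

CujjC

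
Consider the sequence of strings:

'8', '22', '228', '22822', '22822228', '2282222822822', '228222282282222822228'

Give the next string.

From term 3 onward, concatenate the last term with the second-to-last: 22·8 = 228, 228·22 = 22822, …
Continuing: 228222282282222822228 · 2282222822822 gives term 8.

2282222822822228222282282222822822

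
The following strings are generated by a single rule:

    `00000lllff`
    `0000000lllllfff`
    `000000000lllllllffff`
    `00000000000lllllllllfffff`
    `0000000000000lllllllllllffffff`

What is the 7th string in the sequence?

Each string has the form 0^{2n+3} l^{2n+1} f^{n+1} (n = 1, 2, …).
At n = 7 the blocks have lengths 17, 15, 8.

00000000000000000lllllllllllllllffffffff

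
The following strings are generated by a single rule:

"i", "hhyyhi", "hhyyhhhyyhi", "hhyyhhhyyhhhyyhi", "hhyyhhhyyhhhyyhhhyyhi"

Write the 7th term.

The strings grow by a fixed prefix hhyyh each time.
From hhyyhhhyyhhhyyhhhyyhi, 2 further steps: hhyyhhhyyhhhyyhhhyyhi → hhyyhhhyyhhhyyhhhyyhhhyyhi → (answer).

hhyyhhhyyhhhyyhhhyyhhhyyhhhyyhi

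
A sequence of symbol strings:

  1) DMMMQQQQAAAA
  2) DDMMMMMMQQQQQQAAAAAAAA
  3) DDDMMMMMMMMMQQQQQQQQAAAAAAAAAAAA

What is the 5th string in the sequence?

DDDDDMMMMMMMMMMMMMMMQQQQQQQQQQQQAAAAAAAAAAAAAAAAAAAA

The n-th term is n D's then 3n M's then 2n+2 Q's then 4n A's (n = 1, 2, …).
Setting n = 5 gives 5, 15, 12, 20 characters in each block.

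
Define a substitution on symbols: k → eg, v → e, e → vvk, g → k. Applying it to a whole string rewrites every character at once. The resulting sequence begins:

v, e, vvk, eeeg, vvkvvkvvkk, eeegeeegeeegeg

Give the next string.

φ(eeegeeegeeegeg) expands symbol-by-symbol to vvk vvk vvk k vvk vvk vvk k vvk vvk vvk k vvk k; joining the 14 pieces gives the next term.

vvkvvkvvkkvvkvvkvvkkvvkvvkvvkkvvkk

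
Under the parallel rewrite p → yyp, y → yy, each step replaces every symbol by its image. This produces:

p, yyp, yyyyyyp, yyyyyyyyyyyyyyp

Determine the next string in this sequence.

Applying the rule to each of the 15 symbols of yyyyyyyyyyyyyyp gives the pieces yy yy yy yy yy yy yy yy yy yy yy yy yy yy yyp, which concatenate to the answer.

yyyyyyyyyyyyyyyyyyyyyyyyyyyyyyp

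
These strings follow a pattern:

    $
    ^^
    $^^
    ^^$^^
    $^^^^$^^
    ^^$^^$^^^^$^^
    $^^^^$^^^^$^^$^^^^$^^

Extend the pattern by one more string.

^^$^^$^^^^$^^$^^^^$^^^^$^^$^^^^$^^

Each term (from the third on) is the two preceding terms concatenated in order: term 3 = $·^^ = $^^.
The next term joins ^^$^^$^^^^$^^ and $^^^^$^^^^$^^$^^^^$^^.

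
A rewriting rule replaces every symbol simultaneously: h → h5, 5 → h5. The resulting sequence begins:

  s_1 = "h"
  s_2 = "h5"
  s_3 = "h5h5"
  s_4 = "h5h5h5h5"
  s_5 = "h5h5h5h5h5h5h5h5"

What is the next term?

Applying the rule to each of the 16 symbols of h5h5h5h5h5h5h5h5 gives the pieces h5 h5 h5 h5 h5 h5 h5 h5 h5 h5 h5 h5 h5 h5 h5 h5, which concatenate to the answer.

h5h5h5h5h5h5h5h5h5h5h5h5h5h5h5h5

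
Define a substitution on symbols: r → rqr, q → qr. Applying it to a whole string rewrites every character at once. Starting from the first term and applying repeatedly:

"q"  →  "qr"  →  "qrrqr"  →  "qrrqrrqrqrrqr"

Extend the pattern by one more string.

qrrqrrqrqrrqrrqrqrrqrqrrqrrqrqrrqr

φ(qrrqrrqrqrrqr) expands symbol-by-symbol to qr rqr rqr qr rqr rqr qr rqr qr rqr rqr qr rqr; joining the 13 pieces gives the next term.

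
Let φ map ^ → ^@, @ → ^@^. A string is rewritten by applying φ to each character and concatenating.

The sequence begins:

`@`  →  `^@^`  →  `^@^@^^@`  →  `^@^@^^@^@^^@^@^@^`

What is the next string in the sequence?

^@^@^^@^@^^@^@^@^^@^@^^@^@^@^^@^@^^@^@^^@

Replace each of the 17 characters of ^@^@^^@^@^^@^@^@^ in place — ^@ ^@^ ^@ ^@^ ^@ ^@ ^@^ ^@ ^@^ ^@ ^@ ^@^ ^@ ^@^ ^@ ^@^ ^@ — and concatenate.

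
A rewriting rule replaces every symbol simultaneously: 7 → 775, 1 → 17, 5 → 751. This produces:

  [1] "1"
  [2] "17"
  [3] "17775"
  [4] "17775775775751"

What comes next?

φ(17775775775751) expands symbol-by-symbol to 17 775 775 775 751 775 775 751 775 775 751 775 751 17; joining the 14 pieces gives the next term.

1777577577575177577575177577575177575117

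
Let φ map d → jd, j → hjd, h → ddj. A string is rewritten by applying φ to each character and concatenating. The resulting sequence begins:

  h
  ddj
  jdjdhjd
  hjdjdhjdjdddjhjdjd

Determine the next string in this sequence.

Rewriting the 18 symbols of hjdjdhjdjdddjhjdjd one by one yields ddj hjd jd hjd jd ddj hjd jd hjd jd jd jd hjd ddj hjd jd hjd jd; concatenated:

ddjhjdjdhjdjdddjhjdjdhjdjdjdjdhjdddjhjdjdhjdjd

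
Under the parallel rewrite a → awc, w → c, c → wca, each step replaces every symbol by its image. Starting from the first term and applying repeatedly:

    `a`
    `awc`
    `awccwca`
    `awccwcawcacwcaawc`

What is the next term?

awccwcawcacwcaawccwcaawcwcacwcaawcawccwca

Replace each of the 17 characters of awccwcawcacwcaawc in place — awc c wca wca c wca awc c wca awc wca c wca awc awc c wca — and concatenate.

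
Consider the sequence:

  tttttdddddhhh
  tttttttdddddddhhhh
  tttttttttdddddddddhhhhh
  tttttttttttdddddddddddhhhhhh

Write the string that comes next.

The n-th term is 2n+1 t's then 2n+1 d's then n+1 h's, where the shown terms are n = 2, 3, 4, 5.
For the next term, n = 6, so the run lengths are 13, 13, 7.

tttttttttttttdddddddddddddhhhhhhh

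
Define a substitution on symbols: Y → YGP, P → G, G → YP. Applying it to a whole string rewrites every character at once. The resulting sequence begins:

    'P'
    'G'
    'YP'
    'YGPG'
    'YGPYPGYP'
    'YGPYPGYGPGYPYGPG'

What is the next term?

Replace each of the 16 characters of YGPYPGYGPGYPYGPG in place — YGP YP G YGP G YP YGP YP G YP YGP G YGP YP G YP — and concatenate.

YGPYPGYGPGYPYGPYPGYPYGPGYGPYPGYP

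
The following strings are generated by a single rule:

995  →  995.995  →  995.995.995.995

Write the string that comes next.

Every step duplicates the string with '.' between the halves.
Doubling 995.995.995.995 with '.' between the halves:

995.995.995.995.995.995.995.995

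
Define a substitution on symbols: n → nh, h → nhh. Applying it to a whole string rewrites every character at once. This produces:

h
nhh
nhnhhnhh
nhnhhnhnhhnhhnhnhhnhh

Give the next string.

nhnhhnhnhhnhhnhnhhnhnhhnhhnhnhhnhhnhnhhnhnhhnhhnhnhhnhh

Replace each of the 21 characters of nhnhhnhnhhnhhnhnhhnhh in place — nh nhh nh nhh nhh nh nhh nh nhh nhh nh nhh nhh nh nhh nh nhh nhh nh nhh nhh — and concatenate.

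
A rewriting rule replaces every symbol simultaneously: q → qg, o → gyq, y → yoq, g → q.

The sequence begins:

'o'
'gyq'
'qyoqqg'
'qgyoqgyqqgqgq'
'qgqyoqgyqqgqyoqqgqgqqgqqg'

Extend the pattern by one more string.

Applying the rule to each of the 25 symbols of qgqyoqgyqqgqyoqqgqgqqgqqg gives the pieces qg q qg yoq gyq qg q yoq qg qg q qg yoq gyq qg qg q qg q qg qg q qg qg q, which concatenate to the answer.

qgqqgyoqgyqqgqyoqqgqgqqgyoqgyqqgqgqqgqqgqgqqgqgq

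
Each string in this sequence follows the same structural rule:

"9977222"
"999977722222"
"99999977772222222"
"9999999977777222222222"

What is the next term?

The n-th term is 2n 9's then n+1 7's then 2n+1 2's (n = 1, 2, …).
At n = 5 the blocks have lengths 10, 6, 11.

999999999977777722222222222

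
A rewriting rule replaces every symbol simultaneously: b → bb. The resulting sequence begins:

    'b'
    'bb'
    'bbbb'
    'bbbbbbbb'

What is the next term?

Expanding bbbbbbbb: b→bb, b→bb, b→bb, b→bb, b→bb, b→bb, b→bb, b→bb. Concatenated: bb bb bb bb bb bb bb bb.

bbbbbbbbbbbbbbbb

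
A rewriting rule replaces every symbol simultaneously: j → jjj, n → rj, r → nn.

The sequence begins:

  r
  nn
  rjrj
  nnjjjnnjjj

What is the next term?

Rewriting each symbol of nnjjjnnjjj: n→rj, n→rj, j→jjj, j→jjj, j→jjj, n→rj, n→rj, j→jjj, j→jjj, j→jjj, which concatenates to rj rj jjj jjj jjj rj rj jjj jjj jjj.

rjrjjjjjjjjjjrjrjjjjjjjjjj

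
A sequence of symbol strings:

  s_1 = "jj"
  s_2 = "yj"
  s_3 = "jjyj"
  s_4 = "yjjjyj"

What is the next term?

This is a Fibonacci-style word recurrence s(k) = s(k−2)·s(k−1): e.g. jj·yj = jjyj.
Continuing: jjyj · yjjjyj gives term 5.

jjyjyjjjyj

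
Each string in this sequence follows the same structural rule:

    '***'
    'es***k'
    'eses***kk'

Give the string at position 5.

eseseses***kkkk

s(k+1) = es·s(k)·k, so each term gains es as a prefix and k as a suffix.
From eses***kk, 2 further steps: eses***kk → eseses***kkk → (answer).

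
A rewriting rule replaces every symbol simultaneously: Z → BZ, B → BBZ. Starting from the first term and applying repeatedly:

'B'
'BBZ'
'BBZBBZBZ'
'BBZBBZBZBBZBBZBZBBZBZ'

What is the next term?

Replace each of the 21 characters of BBZBBZBZBBZBBZBZBBZBZ in place — BBZ BBZ BZ BBZ BBZ BZ BBZ BZ BBZ BBZ BZ BBZ BBZ BZ BBZ BZ BBZ BBZ BZ BBZ BZ — and concatenate.

BBZBBZBZBBZBBZBZBBZBZBBZBBZBZBBZBBZBZBBZBZBBZBBZBZBBZBZ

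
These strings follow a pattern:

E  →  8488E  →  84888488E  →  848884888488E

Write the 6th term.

Every step adds 8488 at the front: s(k+1) = 8488·s(k).
From 848884888488E, 2 further steps: 848884888488E → 8488848884888488E → (answer).

84888488848884888488E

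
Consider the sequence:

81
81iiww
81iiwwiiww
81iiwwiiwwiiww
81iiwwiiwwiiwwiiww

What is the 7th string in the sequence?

The strings grow by a fixed suffix iiww each time.
From 81iiwwiiwwiiwwiiww, 2 further steps: 81iiwwiiwwiiwwiiww → 81iiwwiiwwiiwwiiwwiiww → (answer).

81iiwwiiwwiiwwiiwwiiwwiiww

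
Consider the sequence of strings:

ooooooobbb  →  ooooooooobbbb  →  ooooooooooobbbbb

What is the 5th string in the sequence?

Term n consists of 2n+1 o's, followed by n b's, where the shown terms are n = 3, 4, 5.
Setting n = 7 gives 15, 7 characters in each block.

ooooooooooooooobbbbbbb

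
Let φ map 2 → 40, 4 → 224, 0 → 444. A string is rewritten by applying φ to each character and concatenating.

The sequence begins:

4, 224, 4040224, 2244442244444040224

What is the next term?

Rewriting the 19 symbols of 2244442244444040224 one by one yields 40 40 224 224 224 224 40 40 224 224 224 224 224 444 224 444 40 40 224; concatenated:

404022422422422440402242242242242244442244444040224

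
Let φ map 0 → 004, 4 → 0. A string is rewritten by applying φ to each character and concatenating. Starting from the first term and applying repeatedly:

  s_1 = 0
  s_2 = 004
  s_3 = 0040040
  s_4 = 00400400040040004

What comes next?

Replace each of the 17 characters of 00400400040040004 in place — 004 004 0 004 004 0 004 004 004 0 004 004 0 004 004 004 0 — and concatenate.

00400400040040004004004000400400040040040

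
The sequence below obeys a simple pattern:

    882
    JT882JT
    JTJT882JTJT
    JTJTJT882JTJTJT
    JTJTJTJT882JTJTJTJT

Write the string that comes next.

Every step adds JT to the front and JT to the end of the previous string.
Applying this once more to JTJTJTJT882JTJTJTJT:

JTJTJTJTJT882JTJTJTJTJT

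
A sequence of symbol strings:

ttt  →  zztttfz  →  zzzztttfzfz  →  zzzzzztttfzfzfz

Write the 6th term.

Every step adds zz to the front and fz to the end of the previous string.
From zzzzzztttfzfzfz, 2 further steps: zzzzzztttfzfzfz → zzzzzzzztttfzfzfzfz → (answer).

zzzzzzzzzztttfzfzfzfzfz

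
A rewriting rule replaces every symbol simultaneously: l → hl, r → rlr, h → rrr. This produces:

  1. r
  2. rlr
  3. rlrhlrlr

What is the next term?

Expanding rlrhlrlr: r→rlr, l→hl, r→rlr, h→rrr, l→hl, r→rlr, l→hl, r→rlr. Concatenated: rlr hl rlr rrr hl rlr hl rlr.

rlrhlrlrrrrhlrlrhlrlr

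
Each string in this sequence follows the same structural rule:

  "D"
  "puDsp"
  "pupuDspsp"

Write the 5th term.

Each term wraps the previous one in pu on the left and sp on the right.
From pupuDspsp, 2 further steps: pupuDspsp → pupupuDspspsp → (answer).

pupupupuDspspspsp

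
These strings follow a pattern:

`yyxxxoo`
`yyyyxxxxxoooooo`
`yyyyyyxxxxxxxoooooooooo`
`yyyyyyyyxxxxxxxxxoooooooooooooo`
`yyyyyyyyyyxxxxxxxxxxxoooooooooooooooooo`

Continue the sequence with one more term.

yyyyyyyyyyyyxxxxxxxxxxxxxoooooooooooooooooooooo

The n-th term is 2n y's then 2n+1 x's then 4n-2 o's (n = 1, 2, …).
For the next term, n = 6, so the run lengths are 12, 13, 22.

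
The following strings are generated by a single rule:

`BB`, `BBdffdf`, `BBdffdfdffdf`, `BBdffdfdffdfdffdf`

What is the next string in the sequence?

Each term is the previous one with dffdf appended.
Applying this once more to BBdffdfdffdfdffdf:

BBdffdfdffdfdffdfdffdf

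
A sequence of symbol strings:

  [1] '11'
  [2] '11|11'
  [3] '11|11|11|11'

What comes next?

Each string is two copies of the previous one joined by '|'.
So the next term is two copies of 11|11|11|11 with '|' between the halves.

11|11|11|11|11|11|11|11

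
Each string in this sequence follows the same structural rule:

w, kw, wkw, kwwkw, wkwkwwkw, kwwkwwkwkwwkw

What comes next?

wkwkwwkwkwwkwwkwkwwkw

From term 3 onward, concatenate the second-to-last term with the last: w·kw = wkw, kw·wkw = kwwkw, …
The next term joins wkwkwwkw and kwwkwwkwkwwkw.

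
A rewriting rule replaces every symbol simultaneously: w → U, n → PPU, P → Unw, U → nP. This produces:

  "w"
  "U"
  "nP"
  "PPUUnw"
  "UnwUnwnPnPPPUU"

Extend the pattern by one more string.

nPPPUUnPPPUUPPUUnwPPUUnwUnwUnwnPnP

φ(UnwUnwnPnPPPUU) expands symbol-by-symbol to nP PPU U nP PPU U PPU Unw PPU Unw Unw Unw nP nP; joining the 14 pieces gives the next term.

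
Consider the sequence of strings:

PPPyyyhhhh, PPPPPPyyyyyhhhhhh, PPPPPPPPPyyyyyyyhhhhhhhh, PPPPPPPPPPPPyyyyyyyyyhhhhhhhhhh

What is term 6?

Reading off run lengths: P runs 3, 6, 9, 12; y runs 3, 5, 7, 9; h runs 4, 6, 8, 10 — each is linear in n (n = 1, 2, …).
Setting n = 6 gives 18, 13, 14 characters in each block.

PPPPPPPPPPPPPPPPPPyyyyyyyyyyyyyhhhhhhhhhhhhhh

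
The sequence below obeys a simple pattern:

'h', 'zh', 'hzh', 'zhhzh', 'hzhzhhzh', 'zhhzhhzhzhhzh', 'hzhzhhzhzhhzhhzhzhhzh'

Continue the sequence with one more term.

zhhzhhzhzhhzhhzhzhhzhzhhzhhzhzhhzh

From term 3 onward, concatenate the second-to-last term with the last: h·zh = hzh, zh·hzh = zhhzh, …
Continuing: zhhzhhzhzhhzh · hzhzhhzhzhhzhhzhzhhzh gives term 8.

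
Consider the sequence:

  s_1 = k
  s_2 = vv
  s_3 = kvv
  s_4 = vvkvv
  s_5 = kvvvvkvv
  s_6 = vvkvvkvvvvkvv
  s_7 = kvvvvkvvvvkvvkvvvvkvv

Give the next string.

From term 3 onward, concatenate the second-to-last term with the last: k·vv = kvv, vv·kvv = vvkvv, …
The next term joins vvkvvkvvvvkvv and kvvvvkvvvvkvvkvvvvkvv.

vvkvvkvvvvkvvkvvvvkvvvvkvvkvvvvkvv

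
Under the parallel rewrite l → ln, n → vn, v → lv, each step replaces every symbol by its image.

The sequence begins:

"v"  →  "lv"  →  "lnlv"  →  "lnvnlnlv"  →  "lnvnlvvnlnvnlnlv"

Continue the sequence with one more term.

lnvnlvvnlnlvlvvnlnvnlvvnlnvnlnlv

Applying the rule to each of the 16 symbols of lnvnlvvnlnvnlnlv gives the pieces ln vn lv vn ln lv lv vn ln vn lv vn ln vn ln lv, which concatenate to the answer.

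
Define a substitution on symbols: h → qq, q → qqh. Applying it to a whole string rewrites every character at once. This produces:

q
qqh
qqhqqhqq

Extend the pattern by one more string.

qqhqqhqqqqhqqhqqqqhqqh

Rewriting each symbol of qqhqqhqq: q→qqh, q→qqh, h→qq, q→qqh, q→qqh, h→qq, q→qqh, q→qqh, which concatenates to qqh qqh qq qqh qqh qq qqh qqh.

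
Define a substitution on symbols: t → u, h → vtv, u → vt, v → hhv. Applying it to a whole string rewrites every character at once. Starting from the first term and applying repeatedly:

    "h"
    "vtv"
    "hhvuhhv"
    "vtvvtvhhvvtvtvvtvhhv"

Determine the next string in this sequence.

hhvuhhvhhvuhhvvtvvtvhhvhhvuhhvuhhvhhvuhhvvtvvtvhhv

Applying the rule to each of the 20 symbols of vtvvtvhhvvtvtvvtvhhv gives the pieces hhv u hhv hhv u hhv vtv vtv hhv hhv u hhv u hhv hhv u hhv vtv vtv hhv, which concatenate to the answer.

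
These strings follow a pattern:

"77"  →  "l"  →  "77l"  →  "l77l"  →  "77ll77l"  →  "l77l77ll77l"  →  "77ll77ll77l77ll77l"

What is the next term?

From term 3 onward, concatenate the second-to-last term with the last: 77·l = 77l, l·77l = l77l, …
So term 8 is l77l77ll77l·77ll77ll77l77ll77l.

l77l77ll77l77ll77ll77l77ll77l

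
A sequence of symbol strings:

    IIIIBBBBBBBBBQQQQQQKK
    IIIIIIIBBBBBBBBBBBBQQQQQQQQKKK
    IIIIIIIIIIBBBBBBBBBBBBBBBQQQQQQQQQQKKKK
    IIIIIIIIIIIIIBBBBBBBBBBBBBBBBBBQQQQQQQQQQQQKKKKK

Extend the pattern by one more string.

Each string has the form I^{3n-2} B^{3n+3} Q^{2n+2} K^{n}, where the shown terms are n = 2, 3, 4, 5.
Setting n = 6 gives 16, 21, 14, 6 characters in each block.

IIIIIIIIIIIIIIIIBBBBBBBBBBBBBBBBBBBBBQQQQQQQQQQQQQQKKKKKK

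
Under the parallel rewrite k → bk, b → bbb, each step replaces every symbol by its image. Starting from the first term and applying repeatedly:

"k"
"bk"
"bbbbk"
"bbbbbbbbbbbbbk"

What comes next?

Replace each of the 14 characters of bbbbbbbbbbbbbk in place — bbb bbb bbb bbb bbb bbb bbb bbb bbb bbb bbb bbb bbb bk — and concatenate.

bbbbbbbbbbbbbbbbbbbbbbbbbbbbbbbbbbbbbbbbk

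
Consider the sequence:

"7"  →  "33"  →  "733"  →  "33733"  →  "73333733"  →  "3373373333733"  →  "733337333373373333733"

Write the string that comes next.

3373373333733733337333373373333733

Each term (from the third on) is the two preceding terms concatenated in order: term 3 = 7·33 = 733.
The next term joins 3373373333733 and 733337333373373333733.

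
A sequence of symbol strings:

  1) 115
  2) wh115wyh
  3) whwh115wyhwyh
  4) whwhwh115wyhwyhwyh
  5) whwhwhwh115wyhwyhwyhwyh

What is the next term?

s(k+1) = wh·s(k)·wyh, so each term gains wh as a prefix and wyh as a suffix.
One more step from whwhwhwh115wyhwyhwyhwyh gives the answer.

whwhwhwhwh115wyhwyhwyhwyhwyh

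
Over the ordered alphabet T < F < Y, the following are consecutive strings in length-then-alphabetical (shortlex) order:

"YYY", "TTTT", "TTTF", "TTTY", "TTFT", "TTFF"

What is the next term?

TTFY

Treat TTFF as a base-3 numeral over the given alphabet and add one, carrying through any trailing Y's.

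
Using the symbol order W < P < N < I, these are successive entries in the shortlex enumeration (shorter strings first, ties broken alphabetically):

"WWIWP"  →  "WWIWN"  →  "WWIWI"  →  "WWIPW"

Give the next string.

WWIPP

Find the rightmost character of WWIPW below I, bump it to the next letter, and reset everything to its right to W.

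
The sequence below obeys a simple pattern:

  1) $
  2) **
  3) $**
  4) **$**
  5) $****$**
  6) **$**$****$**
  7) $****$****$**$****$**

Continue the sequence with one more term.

This is a Fibonacci-style word recurrence s(k) = s(k−2)·s(k−1): e.g. $·** = $**.
The next term joins **$**$****$** and $****$****$**$****$**.

**$**$****$**$****$****$**$****$**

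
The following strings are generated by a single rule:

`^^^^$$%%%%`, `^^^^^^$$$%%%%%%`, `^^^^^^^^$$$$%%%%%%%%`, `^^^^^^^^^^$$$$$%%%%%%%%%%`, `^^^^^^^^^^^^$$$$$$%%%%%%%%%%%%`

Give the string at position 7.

^^^^^^^^^^^^^^^^$$$$$$$$%%%%%%%%%%%%%%%%

The n-th term is 2n ^'s then n $'s then 2n %'s, where the shown terms are n = 2, 3, 4, 5, 6.
At n = 8 the blocks have lengths 16, 8, 16.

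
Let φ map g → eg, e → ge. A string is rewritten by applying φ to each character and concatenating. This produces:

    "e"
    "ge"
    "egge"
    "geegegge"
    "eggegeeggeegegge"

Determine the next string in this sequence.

geegeggeeggegeegeggegeeggeegegge

Applying the rule to each of the 16 symbols of eggegeeggeegegge gives the pieces ge eg eg ge eg ge ge eg eg ge ge eg ge eg eg ge, which concatenate to the answer.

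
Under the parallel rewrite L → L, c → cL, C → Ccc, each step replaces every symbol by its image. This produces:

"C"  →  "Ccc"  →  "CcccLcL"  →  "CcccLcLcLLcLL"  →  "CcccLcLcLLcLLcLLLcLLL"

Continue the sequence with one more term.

Applying the rule to each of the 21 symbols of CcccLcLcLLcLLcLLLcLLL gives the pieces Ccc cL cL cL L cL L cL L L cL L L cL L L L cL L L L, which concatenate to the answer.

CcccLcLcLLcLLcLLLcLLLcLLLLcLLLL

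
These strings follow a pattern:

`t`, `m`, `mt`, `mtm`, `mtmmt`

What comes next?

mtmmtmtm

Each term (from the third on) is the previous term followed by the one before it: term 3 = m·t = mt.
The next term joins mtmmt and mtm.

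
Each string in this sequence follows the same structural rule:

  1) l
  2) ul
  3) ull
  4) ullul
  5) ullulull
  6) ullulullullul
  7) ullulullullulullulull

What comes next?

This is a Fibonacci-style word recurrence s(k) = s(k−1)·s(k−2): e.g. ul·l = ull.
The next term joins ullulullullulullulull and ullulullullul.

ullulullullulullulullullulullullul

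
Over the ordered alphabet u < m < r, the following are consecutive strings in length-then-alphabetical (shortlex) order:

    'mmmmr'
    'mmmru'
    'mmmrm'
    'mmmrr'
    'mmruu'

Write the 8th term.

mmrmu

Continuing the enumeration 3 steps past mmruu: mmruu → mmrum → mmrur → (answer).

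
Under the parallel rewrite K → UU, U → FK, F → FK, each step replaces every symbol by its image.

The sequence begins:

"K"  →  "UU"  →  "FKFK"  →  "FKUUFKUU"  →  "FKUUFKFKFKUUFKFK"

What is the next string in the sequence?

FKUUFKFKFKUUFKUUFKUUFKFKFKUUFKUU

Applying the rule to each of the 16 symbols of FKUUFKFKFKUUFKFK gives the pieces FK UU FK FK FK UU FK UU FK UU FK FK FK UU FK UU, which concatenate to the answer.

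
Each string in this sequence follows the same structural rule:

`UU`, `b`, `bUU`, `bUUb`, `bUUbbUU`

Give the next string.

Each term (from the third on) is the previous term followed by the one before it: term 3 = b·UU = bUU.
So term 6 is bUUbbUU·bUUb.

bUUbbUUbUUb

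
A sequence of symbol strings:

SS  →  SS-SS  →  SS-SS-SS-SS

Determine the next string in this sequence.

SS-SS-SS-SS-SS-SS-SS-SS

Each string is two copies of the previous one joined by '-'.
One more doubling of SS-SS-SS-SS gives the answer.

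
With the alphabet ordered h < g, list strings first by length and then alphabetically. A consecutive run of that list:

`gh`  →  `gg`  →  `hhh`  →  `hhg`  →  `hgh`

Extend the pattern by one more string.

hgg

Find the rightmost character of hgh below g, bump it to the next letter, and reset everything to its right to h.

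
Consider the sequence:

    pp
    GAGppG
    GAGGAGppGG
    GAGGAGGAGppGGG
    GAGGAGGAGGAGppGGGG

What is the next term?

GAGGAGGAGGAGGAGppGGGGG

Every step adds GAG to the front and G to the end of the previous string.
So the next term is GAG·GAGGAGGAGGAGppGGGG·G.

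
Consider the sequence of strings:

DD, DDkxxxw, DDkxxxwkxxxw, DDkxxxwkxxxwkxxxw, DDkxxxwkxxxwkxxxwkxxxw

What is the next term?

The strings grow by a fixed suffix kxxxw each time.
One more step from DDkxxxwkxxxwkxxxwkxxxw gives the answer.

DDkxxxwkxxxwkxxxwkxxxwkxxxw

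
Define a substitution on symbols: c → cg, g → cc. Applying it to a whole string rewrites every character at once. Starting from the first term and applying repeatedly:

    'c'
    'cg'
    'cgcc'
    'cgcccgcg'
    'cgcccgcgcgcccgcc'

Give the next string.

Replace each of the 16 characters of cgcccgcgcgcccgcc in place — cg cc cg cg cg cc cg cc cg cc cg cg cg cc cg cg — and concatenate.

cgcccgcgcgcccgcccgcccgcgcgcccgcg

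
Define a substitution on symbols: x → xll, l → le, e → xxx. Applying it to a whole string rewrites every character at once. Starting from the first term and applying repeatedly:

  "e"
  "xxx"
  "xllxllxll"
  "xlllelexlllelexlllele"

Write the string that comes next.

xlllelelexxxlexxxxlllelelexxxlexxxxlllelelexxxlexxx

Applying the rule to each of the 21 symbols of xlllelexlllelexlllele gives the pieces xll le le le xxx le xxx xll le le le xxx le xxx xll le le le xxx le xxx, which concatenate to the answer.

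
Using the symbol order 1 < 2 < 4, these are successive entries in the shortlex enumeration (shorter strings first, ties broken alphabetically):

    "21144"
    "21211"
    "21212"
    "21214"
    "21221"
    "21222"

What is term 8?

21241

Advancing 2 positions from 21222 through 21222 → 21224 reaches term 8.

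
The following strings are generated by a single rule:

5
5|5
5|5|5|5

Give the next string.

5|5|5|5|5|5|5|5

Each string is two copies of the previous one joined by '|'.
One more doubling of 5|5|5|5 gives the answer.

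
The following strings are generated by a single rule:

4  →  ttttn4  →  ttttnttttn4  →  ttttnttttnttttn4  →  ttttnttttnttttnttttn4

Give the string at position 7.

Every step adds ttttn at the front: s(k+1) = ttttn·s(k).
From ttttnttttnttttnttttn4, 2 further steps: ttttnttttnttttnttttn4 → ttttnttttnttttnttttnttttn4 → (answer).

ttttnttttnttttnttttnttttnttttn4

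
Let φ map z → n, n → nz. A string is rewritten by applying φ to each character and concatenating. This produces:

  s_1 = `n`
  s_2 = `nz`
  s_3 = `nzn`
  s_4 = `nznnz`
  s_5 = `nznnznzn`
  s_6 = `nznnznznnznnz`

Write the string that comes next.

Replace each of the 13 characters of nznnznznnznnz in place — nz n nz nz n nz n nz nz n nz nz n — and concatenate.

nznnznznnznnznznnznzn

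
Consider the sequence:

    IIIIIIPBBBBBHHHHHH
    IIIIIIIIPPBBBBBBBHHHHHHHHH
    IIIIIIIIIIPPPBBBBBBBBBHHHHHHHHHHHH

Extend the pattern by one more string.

The n-th term is 2n+2 I's then n-1 P's then 2n+1 B's then 3n H's, where the shown terms are n = 2, 3, 4.
Setting n = 5 gives 12, 4, 11, 15 characters in each block.

IIIIIIIIIIIIPPPPBBBBBBBBBBBHHHHHHHHHHHHHHH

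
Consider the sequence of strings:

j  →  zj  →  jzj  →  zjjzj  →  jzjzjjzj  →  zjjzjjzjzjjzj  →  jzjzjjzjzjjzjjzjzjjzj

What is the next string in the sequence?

zjjzjjzjzjjzjjzjzjjzjzjjzjjzjzjjzj

From term 3 onward, concatenate the second-to-last term with the last: j·zj = jzj, zj·jzj = zjjzj, …
So term 8 is zjjzjjzjzjjzj·jzjzjjzjzjjzjjzjzjjzj.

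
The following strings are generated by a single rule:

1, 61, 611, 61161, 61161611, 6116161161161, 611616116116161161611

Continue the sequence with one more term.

From term 3 onward, concatenate the last term with the second-to-last: 61·1 = 611, 611·61 = 61161, …
The next term joins 611616116116161161611 and 6116161161161.

6116161161161611616116116161161161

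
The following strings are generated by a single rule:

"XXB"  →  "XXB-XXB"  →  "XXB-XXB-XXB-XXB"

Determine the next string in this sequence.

Each string is two copies of the previous one joined by '-'.
One more doubling of XXB-XXB-XXB-XXB gives the answer.

XXB-XXB-XXB-XXB-XXB-XXB-XXB-XXB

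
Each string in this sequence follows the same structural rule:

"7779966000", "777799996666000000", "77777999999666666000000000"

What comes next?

Reading off run lengths: 7 runs 3, 4, 5; 9 runs 2, 4, 6; 6 runs 2, 4, 6; 0 runs 3, 6, 9 — each is linear in n (n = 1, 2, …).
For the next term, n = 4, so the run lengths are 6, 8, 8, 12.

7777779999999966666666000000000000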